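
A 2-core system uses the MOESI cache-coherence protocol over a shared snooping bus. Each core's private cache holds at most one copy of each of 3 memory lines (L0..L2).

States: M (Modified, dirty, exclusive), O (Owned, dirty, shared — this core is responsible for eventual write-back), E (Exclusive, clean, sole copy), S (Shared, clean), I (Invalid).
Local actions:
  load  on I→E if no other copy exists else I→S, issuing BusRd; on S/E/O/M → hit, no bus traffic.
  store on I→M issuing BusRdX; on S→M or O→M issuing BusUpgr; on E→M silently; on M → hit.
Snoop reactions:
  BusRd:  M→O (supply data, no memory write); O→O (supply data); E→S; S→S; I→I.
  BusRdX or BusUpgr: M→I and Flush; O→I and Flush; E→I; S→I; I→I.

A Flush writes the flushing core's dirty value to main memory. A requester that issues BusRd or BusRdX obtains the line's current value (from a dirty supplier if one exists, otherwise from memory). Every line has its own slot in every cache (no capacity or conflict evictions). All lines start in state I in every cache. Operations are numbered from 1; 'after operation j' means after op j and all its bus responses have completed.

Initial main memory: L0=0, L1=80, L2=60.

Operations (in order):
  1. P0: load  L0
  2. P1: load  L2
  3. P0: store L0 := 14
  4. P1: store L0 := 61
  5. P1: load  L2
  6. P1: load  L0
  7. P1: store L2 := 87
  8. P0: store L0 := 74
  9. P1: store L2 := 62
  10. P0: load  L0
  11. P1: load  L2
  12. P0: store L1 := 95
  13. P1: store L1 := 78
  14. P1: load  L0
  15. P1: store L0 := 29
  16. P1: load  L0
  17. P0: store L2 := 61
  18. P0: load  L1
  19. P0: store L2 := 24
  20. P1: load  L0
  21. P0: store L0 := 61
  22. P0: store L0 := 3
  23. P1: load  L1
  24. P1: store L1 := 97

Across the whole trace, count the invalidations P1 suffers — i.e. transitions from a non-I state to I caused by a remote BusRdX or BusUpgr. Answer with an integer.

1. P0: load  L0  bus=[BusRd]  L0: P0=E P1=I  mem[L0]=0
2. P1: load  L2  bus=[BusRd]  L2: P0=I P1=E  mem[L2]=60
3. P0: store L0 := 14  bus=[-]  L0: P0=M P1=I  mem[L0]=0
4. P1: store L0 := 61  bus=[BusRdX,Flush]  L0: P0=I P1=M  mem[L0]=14
5. P1: load  L2  bus=[-]  L2: P0=I P1=E  mem[L2]=60
6. P1: load  L0  bus=[-]  L0: P0=I P1=M  mem[L0]=14
7. P1: store L2 := 87  bus=[-]  L2: P0=I P1=M  mem[L2]=60
8. P0: store L0 := 74  bus=[BusRdX,Flush]  L0: P0=M P1=I  mem[L0]=61
9. P1: store L2 := 62  bus=[-]  L2: P0=I P1=M  mem[L2]=60
10. P0: load  L0  bus=[-]  L0: P0=M P1=I  mem[L0]=61
11. P1: load  L2  bus=[-]  L2: P0=I P1=M  mem[L2]=60
12. P0: store L1 := 95  bus=[BusRdX]  L1: P0=M P1=I  mem[L1]=80
13. P1: store L1 := 78  bus=[BusRdX,Flush]  L1: P0=I P1=M  mem[L1]=95
14. P1: load  L0  bus=[BusRd]  L0: P0=O P1=S  mem[L0]=61
15. P1: store L0 := 29  bus=[BusUpgr,Flush]  L0: P0=I P1=M  mem[L0]=74
16. P1: load  L0  bus=[-]  L0: P0=I P1=M  mem[L0]=74
17. P0: store L2 := 61  bus=[BusRdX,Flush]  L2: P0=M P1=I  mem[L2]=62
18. P0: load  L1  bus=[BusRd]  L1: P0=S P1=O  mem[L1]=95
19. P0: store L2 := 24  bus=[-]  L2: P0=M P1=I  mem[L2]=62
20. P1: load  L0  bus=[-]  L0: P0=I P1=M  mem[L0]=74
21. P0: store L0 := 61  bus=[BusRdX,Flush]  L0: P0=M P1=I  mem[L0]=29
22. P0: store L0 := 3  bus=[-]  L0: P0=M P1=I  mem[L0]=29
23. P1: load  L1  bus=[-]  L1: P0=S P1=O  mem[L1]=95
24. P1: store L1 := 97  bus=[BusUpgr]  L1: P0=I P1=M  mem[L1]=95

invalidations = 3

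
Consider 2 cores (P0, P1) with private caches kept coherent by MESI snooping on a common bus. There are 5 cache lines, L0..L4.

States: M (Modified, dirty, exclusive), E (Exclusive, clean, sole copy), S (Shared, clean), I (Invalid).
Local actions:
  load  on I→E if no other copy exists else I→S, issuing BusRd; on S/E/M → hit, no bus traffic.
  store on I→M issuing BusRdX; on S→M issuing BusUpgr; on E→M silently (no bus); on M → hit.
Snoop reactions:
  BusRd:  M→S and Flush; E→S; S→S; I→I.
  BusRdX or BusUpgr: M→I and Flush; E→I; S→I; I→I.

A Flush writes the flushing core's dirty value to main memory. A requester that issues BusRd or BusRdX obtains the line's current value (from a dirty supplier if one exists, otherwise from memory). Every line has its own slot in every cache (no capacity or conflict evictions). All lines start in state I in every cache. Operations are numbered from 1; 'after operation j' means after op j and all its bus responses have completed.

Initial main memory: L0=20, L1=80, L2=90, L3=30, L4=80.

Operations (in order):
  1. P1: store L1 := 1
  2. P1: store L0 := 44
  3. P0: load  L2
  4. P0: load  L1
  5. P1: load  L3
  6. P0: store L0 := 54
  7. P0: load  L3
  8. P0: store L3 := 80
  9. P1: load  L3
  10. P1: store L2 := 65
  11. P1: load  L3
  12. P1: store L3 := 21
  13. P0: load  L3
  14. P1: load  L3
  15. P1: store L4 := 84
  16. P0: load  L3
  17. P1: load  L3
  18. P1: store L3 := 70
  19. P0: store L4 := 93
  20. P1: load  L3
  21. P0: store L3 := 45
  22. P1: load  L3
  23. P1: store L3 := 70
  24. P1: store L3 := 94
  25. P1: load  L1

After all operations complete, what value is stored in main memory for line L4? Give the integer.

1. P1: store L1 := 1  bus=[BusRdX]  L1: P0=I P1=M  mem[L1]=80
2. P1: store L0 := 44  bus=[BusRdX]  L0: P0=I P1=M  mem[L0]=20
3. P0: load  L2  bus=[BusRd]  L2: P0=E P1=I  mem[L2]=90
4. P0: load  L1  bus=[BusRd,Flush]  L1: P0=S P1=S  mem[L1]=1
5. P1: load  L3  bus=[BusRd]  L3: P0=I P1=E  mem[L3]=30
6. P0: store L0 := 54  bus=[BusRdX,Flush]  L0: P0=M P1=I  mem[L0]=44
7. P0: load  L3  bus=[BusRd]  L3: P0=S P1=S  mem[L3]=30
8. P0: store L3 := 80  bus=[BusUpgr]  L3: P0=M P1=I  mem[L3]=30
9. P1: load  L3  bus=[BusRd,Flush]  L3: P0=S P1=S  mem[L3]=80
10. P1: store L2 := 65  bus=[BusRdX]  L2: P0=I P1=M  mem[L2]=90
11. P1: load  L3  bus=[-]  L3: P0=S P1=S  mem[L3]=80
12. P1: store L3 := 21  bus=[BusUpgr]  L3: P0=I P1=M  mem[L3]=80
13. P0: load  L3  bus=[BusRd,Flush]  L3: P0=S P1=S  mem[L3]=21
14. P1: load  L3  bus=[-]  L3: P0=S P1=S  mem[L3]=21
15. P1: store L4 := 84  bus=[BusRdX]  L4: P0=I P1=M  mem[L4]=80
16. P0: load  L3  bus=[-]  L3: P0=S P1=S  mem[L3]=21
17. P1: load  L3  bus=[-]  L3: P0=S P1=S  mem[L3]=21
18. P1: store L3 := 70  bus=[BusUpgr]  L3: P0=I P1=M  mem[L3]=21
19. P0: store L4 := 93  bus=[BusRdX,Flush]  L4: P0=M P1=I  mem[L4]=84
20. P1: load  L3  bus=[-]  L3: P0=I P1=M  mem[L3]=21
21. P0: store L3 := 45  bus=[BusRdX,Flush]  L3: P0=M P1=I  mem[L3]=70
22. P1: load  L3  bus=[BusRd,Flush]  L3: P0=S P1=S  mem[L3]=45
23. P1: store L3 := 70  bus=[BusUpgr]  L3: P0=I P1=M  mem[L3]=45
24. P1: store L3 := 94  bus=[-]  L3: P0=I P1=M  mem[L3]=45
25. P1: load  L1  bus=[-]  L1: P0=S P1=S  mem[L1]=1

memory[L4] = 84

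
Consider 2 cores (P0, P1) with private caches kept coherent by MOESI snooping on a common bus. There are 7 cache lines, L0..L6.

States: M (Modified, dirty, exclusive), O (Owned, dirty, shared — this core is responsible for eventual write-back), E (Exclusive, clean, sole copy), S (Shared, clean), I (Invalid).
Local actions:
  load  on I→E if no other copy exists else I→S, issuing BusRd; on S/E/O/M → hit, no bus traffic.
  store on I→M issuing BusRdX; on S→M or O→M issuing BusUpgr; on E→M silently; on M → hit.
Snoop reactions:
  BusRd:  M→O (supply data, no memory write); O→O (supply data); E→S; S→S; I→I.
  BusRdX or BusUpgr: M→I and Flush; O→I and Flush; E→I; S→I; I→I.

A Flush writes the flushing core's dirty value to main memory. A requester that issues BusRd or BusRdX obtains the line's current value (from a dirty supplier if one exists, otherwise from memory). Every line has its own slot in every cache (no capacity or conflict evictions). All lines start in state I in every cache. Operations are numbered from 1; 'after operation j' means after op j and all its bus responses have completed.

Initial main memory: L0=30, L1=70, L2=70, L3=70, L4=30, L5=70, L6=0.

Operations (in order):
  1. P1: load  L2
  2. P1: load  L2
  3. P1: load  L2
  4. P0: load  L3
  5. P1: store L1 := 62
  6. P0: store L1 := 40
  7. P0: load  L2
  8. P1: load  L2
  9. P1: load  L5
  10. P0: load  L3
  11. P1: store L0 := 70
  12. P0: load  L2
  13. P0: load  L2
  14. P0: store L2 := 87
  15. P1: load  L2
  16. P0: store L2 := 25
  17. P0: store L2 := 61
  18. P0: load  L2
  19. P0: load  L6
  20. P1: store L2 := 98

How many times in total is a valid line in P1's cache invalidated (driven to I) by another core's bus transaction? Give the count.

[1] P1: load  L2 | P0:I, P1:E(70) | bus: BusRd
[2] P1: load  L2 | P0:I, P1:E(70) | bus: none
[3] P1: load  L2 | P0:I, P1:E(70) | bus: none
[4] P0: load  L3 | P0:E(70), P1:I | bus: BusRd
[5] P1: store L1 := 62 | P0:I, P1:M(62) | bus: BusRdX
[6] P0: store L1 := 40 | P0:M(40), P1:I | bus: BusRdX,Flush
[7] P0: load  L2 | P0:S(70), P1:S(70) | bus: BusRd
[8] P1: load  L2 | P0:S(70), P1:S(70) | bus: none
[9] P1: load  L5 | P0:I, P1:E(70) | bus: BusRd
[10] P0: load  L3 | P0:E(70), P1:I | bus: none
[11] P1: store L0 := 70 | P0:I, P1:M(70) | bus: BusRdX
[12] P0: load  L2 | P0:S(70), P1:S(70) | bus: none
[13] P0: load  L2 | P0:S(70), P1:S(70) | bus: none
[14] P0: store L2 := 87 | P0:M(87), P1:I | bus: BusUpgr
[15] P1: load  L2 | P0:O(87), P1:S(87) | bus: BusRd
[16] P0: store L2 := 25 | P0:M(25), P1:I | bus: BusUpgr
[17] P0: store L2 := 61 | P0:M(61), P1:I | bus: none
[18] P0: load  L2 | P0:M(61), P1:I | bus: none
[19] P0: load  L6 | P0:E(0), P1:I | bus: BusRd
[20] P1: store L2 := 98 | P0:I, P1:M(98) | bus: BusRdX,Flush

invalidations = 3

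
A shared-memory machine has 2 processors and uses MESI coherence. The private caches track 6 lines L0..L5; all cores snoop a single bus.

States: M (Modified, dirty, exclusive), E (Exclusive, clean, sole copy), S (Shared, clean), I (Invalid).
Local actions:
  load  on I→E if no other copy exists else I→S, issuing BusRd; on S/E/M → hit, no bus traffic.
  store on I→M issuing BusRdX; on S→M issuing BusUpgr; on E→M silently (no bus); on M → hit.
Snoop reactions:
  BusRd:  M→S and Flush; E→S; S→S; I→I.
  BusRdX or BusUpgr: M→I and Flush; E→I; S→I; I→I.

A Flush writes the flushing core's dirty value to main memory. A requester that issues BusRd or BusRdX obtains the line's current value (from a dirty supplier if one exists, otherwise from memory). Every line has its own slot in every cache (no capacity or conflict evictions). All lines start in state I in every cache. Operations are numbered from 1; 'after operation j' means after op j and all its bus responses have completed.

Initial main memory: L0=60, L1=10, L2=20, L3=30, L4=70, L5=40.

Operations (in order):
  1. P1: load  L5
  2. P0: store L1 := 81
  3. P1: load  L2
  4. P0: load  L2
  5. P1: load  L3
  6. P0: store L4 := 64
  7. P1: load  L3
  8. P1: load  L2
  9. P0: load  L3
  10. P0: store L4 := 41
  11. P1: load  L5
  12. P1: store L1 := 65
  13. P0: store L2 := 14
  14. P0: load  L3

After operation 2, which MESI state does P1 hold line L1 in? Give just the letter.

step 1: P1: load  L5  ⟶  IE  (L5)  txn=BusRd  M[L5]=40
step 2: P0: store L1 := 81  ⟶  MI  (L1)  txn=BusRdX  M[L1]=10
step 3: P1: load  L2  ⟶  IE  (L2)  txn=BusRd  M[L2]=20
step 4: P0: load  L2  ⟶  SS  (L2)  txn=BusRd  M[L2]=20
step 5: P1: load  L3  ⟶  IE  (L3)  txn=BusRd  M[L3]=30
step 6: P0: store L4 := 64  ⟶  MI  (L4)  txn=BusRdX  M[L4]=70
step 7: P1: load  L3  ⟶  IE  (L3)  txn=∅  M[L3]=30
step 8: P1: load  L2  ⟶  SS  (L2)  txn=∅  M[L2]=20
step 9: P0: load  L3  ⟶  SS  (L3)  txn=BusRd  M[L3]=30
step 10: P0: store L4 := 41  ⟶  MI  (L4)  txn=∅  M[L4]=70
step 11: P1: load  L5  ⟶  IE  (L5)  txn=∅  M[L5]=40
step 12: P1: store L1 := 65  ⟶  IM  (L1)  txn=BusRdX+Flush  M[L1]=81
step 13: P0: store L2 := 14  ⟶  MI  (L2)  txn=BusUpgr  M[L2]=20
step 14: P0: load  L3  ⟶  SS  (L3)  txn=∅  M[L3]=30

state = I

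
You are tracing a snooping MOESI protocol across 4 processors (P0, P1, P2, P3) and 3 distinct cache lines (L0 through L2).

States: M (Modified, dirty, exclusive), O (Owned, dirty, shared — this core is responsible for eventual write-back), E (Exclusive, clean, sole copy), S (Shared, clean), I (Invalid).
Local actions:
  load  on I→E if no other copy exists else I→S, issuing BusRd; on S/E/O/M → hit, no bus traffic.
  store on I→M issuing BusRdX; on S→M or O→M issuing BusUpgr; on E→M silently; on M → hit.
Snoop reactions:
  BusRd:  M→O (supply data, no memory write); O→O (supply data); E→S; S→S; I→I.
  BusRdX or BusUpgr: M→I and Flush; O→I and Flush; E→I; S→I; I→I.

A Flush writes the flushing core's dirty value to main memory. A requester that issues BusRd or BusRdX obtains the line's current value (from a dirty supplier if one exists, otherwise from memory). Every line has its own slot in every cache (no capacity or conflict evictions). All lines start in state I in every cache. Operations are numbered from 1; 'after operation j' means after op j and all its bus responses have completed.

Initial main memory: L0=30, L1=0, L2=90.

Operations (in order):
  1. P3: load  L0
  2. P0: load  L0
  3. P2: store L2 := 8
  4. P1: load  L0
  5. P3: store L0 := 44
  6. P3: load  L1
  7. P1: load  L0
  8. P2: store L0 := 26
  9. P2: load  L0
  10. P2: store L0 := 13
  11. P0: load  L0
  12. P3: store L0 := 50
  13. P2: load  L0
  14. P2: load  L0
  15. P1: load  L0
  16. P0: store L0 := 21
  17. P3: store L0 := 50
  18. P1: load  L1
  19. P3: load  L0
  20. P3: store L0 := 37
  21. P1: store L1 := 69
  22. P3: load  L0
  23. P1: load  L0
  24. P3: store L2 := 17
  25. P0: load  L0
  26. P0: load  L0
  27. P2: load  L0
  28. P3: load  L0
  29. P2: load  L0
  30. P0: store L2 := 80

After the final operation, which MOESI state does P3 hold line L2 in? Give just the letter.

step 1: P3: load  L0  ⟶  IIIE  (L0)  txn=BusRd  M[L0]=30
step 2: P0: load  L0  ⟶  SIIS  (L0)  txn=BusRd  M[L0]=30
step 3: P2: store L2 := 8  ⟶  IIMI  (L2)  txn=BusRdX  M[L2]=90
step 4: P1: load  L0  ⟶  SSIS  (L0)  txn=BusRd  M[L0]=30
step 5: P3: store L0 := 44  ⟶  IIIM  (L0)  txn=BusUpgr  M[L0]=30
step 6: P3: load  L1  ⟶  IIIE  (L1)  txn=BusRd  M[L1]=0
step 7: P1: load  L0  ⟶  ISIO  (L0)  txn=BusRd  M[L0]=30
step 8: P2: store L0 := 26  ⟶  IIMI  (L0)  txn=BusRdX+Flush  M[L0]=44
step 9: P2: load  L0  ⟶  IIMI  (L0)  txn=∅  M[L0]=44
step 10: P2: store L0 := 13  ⟶  IIMI  (L0)  txn=∅  M[L0]=44
step 11: P0: load  L0  ⟶  SIOI  (L0)  txn=BusRd  M[L0]=44
step 12: P3: store L0 := 50  ⟶  IIIM  (L0)  txn=BusRdX+Flush  M[L0]=13
step 13: P2: load  L0  ⟶  IISO  (L0)  txn=BusRd  M[L0]=13
step 14: P2: load  L0  ⟶  IISO  (L0)  txn=∅  M[L0]=13
step 15: P1: load  L0  ⟶  ISSO  (L0)  txn=BusRd  M[L0]=13
step 16: P0: store L0 := 21  ⟶  MIII  (L0)  txn=BusRdX+Flush  M[L0]=50
step 17: P3: store L0 := 50  ⟶  IIIM  (L0)  txn=BusRdX+Flush  M[L0]=21
step 18: P1: load  L1  ⟶  ISIS  (L1)  txn=BusRd  M[L1]=0
step 19: P3: load  L0  ⟶  IIIM  (L0)  txn=∅  M[L0]=21
step 20: P3: store L0 := 37  ⟶  IIIM  (L0)  txn=∅  M[L0]=21
step 21: P1: store L1 := 69  ⟶  IMII  (L1)  txn=BusUpgr  M[L1]=0
step 22: P3: load  L0  ⟶  IIIM  (L0)  txn=∅  M[L0]=21
step 23: P1: load  L0  ⟶  ISIO  (L0)  txn=BusRd  M[L0]=21
step 24: P3: store L2 := 17  ⟶  IIIM  (L2)  txn=BusRdX+Flush  M[L2]=8
step 25: P0: load  L0  ⟶  SSIO  (L0)  txn=BusRd  M[L0]=21
step 26: P0: load  L0  ⟶  SSIO  (L0)  txn=∅  M[L0]=21
step 27: P2: load  L0  ⟶  SSSO  (L0)  txn=BusRd  M[L0]=21
step 28: P3: load  L0  ⟶  SSSO  (L0)  txn=∅  M[L0]=21
step 29: P2: load  L0  ⟶  SSSO  (L0)  txn=∅  M[L0]=21
step 30: P0: store L2 := 80  ⟶  MIII  (L2)  txn=BusRdX+Flush  M[L2]=17

state = I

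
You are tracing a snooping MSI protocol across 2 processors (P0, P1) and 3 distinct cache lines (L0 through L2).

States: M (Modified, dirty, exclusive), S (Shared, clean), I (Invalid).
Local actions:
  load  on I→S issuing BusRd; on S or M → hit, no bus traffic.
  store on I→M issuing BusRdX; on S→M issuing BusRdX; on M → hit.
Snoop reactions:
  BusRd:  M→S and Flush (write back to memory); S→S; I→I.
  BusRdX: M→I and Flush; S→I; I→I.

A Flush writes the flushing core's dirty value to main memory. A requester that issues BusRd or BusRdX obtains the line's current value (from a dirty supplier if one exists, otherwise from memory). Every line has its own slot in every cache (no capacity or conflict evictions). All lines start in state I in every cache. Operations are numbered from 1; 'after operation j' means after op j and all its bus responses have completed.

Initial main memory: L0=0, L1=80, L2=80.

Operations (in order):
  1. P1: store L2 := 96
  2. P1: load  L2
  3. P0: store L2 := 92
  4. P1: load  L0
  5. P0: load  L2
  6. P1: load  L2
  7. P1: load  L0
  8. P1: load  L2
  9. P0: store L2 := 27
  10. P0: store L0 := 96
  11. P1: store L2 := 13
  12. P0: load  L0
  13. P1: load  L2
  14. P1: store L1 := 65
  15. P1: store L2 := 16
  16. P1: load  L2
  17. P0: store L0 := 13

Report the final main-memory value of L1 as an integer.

memory[L1] = 80

step 1: P1: store L2 := 96  ⟶  IM  (L2)  txn=BusRdX  M[L2]=80
step 2: P1: load  L2  ⟶  IM  (L2)  txn=∅  M[L2]=80
step 3: P0: store L2 := 92  ⟶  MI  (L2)  txn=BusRdX+Flush  M[L2]=96
step 4: P1: load  L0  ⟶  IS  (L0)  txn=BusRd  M[L0]=0
step 5: P0: load  L2  ⟶  MI  (L2)  txn=∅  M[L2]=96
step 6: P1: load  L2  ⟶  SS  (L2)  txn=BusRd+Flush  M[L2]=92
step 7: P1: load  L0  ⟶  IS  (L0)  txn=∅  M[L0]=0
step 8: P1: load  L2  ⟶  SS  (L2)  txn=∅  M[L2]=92
step 9: P0: store L2 := 27  ⟶  MI  (L2)  txn=BusRdX  M[L2]=92
step 10: P0: store L0 := 96  ⟶  MI  (L0)  txn=BusRdX  M[L0]=0
step 11: P1: store L2 := 13  ⟶  IM  (L2)  txn=BusRdX+Flush  M[L2]=27
step 12: P0: load  L0  ⟶  MI  (L0)  txn=∅  M[L0]=0
step 13: P1: load  L2  ⟶  IM  (L2)  txn=∅  M[L2]=27
step 14: P1: store L1 := 65  ⟶  IM  (L1)  txn=BusRdX  M[L1]=80
step 15: P1: store L2 := 16  ⟶  IM  (L2)  txn=∅  M[L2]=27
step 16: P1: load  L2  ⟶  IM  (L2)  txn=∅  M[L2]=27
step 17: P0: store L0 := 13  ⟶  MI  (L0)  txn=∅  M[L0]=0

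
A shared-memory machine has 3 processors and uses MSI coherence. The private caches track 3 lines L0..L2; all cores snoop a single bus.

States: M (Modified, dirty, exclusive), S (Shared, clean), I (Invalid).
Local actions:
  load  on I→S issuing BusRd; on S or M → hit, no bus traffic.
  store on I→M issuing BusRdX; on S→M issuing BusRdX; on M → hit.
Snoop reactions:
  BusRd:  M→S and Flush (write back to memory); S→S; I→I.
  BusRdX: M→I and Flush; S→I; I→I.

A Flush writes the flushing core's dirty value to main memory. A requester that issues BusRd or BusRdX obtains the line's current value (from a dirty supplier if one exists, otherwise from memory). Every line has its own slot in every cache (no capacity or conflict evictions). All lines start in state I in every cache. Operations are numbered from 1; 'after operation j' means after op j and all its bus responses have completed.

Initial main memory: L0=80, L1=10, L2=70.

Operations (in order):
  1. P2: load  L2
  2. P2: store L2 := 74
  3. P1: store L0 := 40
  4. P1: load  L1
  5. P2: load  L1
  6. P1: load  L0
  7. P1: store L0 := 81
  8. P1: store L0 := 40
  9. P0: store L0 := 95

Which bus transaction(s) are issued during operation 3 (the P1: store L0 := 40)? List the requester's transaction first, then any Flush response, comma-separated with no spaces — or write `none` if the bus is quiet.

bus = BusRdX

1. P2: load  L2  bus=[BusRd]  L2: P0=I P1=I P2=S  mem[L2]=70
2. P2: store L2 := 74  bus=[BusRdX]  L2: P0=I P1=I P2=M  mem[L2]=70
3. P1: store L0 := 40  bus=[BusRdX]  L0: P0=I P1=M P2=I  mem[L0]=80
4. P1: load  L1  bus=[BusRd]  L1: P0=I P1=S P2=I  mem[L1]=10
5. P2: load  L1  bus=[BusRd]  L1: P0=I P1=S P2=S  mem[L1]=10
6. P1: load  L0  bus=[-]  L0: P0=I P1=M P2=I  mem[L0]=80
7. P1: store L0 := 81  bus=[-]  L0: P0=I P1=M P2=I  mem[L0]=80
8. P1: store L0 := 40  bus=[-]  L0: P0=I P1=M P2=I  mem[L0]=80
9. P0: store L0 := 95  bus=[BusRdX,Flush]  L0: P0=M P1=I P2=I  mem[L0]=40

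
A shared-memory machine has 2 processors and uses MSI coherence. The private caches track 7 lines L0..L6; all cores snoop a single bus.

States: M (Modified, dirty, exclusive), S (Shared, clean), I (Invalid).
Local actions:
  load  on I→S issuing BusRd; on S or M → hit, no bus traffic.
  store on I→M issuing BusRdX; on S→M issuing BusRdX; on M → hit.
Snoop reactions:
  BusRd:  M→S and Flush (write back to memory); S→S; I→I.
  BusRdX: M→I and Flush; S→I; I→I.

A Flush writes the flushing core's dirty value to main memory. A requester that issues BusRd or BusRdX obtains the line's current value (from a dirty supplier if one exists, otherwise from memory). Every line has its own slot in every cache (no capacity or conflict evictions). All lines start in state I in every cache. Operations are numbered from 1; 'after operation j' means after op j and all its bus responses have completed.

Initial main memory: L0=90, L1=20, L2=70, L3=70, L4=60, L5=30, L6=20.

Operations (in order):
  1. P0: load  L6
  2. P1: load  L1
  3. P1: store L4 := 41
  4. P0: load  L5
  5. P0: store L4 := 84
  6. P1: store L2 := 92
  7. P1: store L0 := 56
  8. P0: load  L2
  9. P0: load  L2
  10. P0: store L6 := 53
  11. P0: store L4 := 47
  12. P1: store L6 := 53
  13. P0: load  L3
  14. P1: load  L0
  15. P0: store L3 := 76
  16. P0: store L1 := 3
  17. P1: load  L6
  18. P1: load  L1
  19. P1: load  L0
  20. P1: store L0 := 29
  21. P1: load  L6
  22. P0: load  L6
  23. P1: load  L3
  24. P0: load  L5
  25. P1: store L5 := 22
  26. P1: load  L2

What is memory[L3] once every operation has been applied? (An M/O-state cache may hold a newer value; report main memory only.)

memory[L3] = 76

step 1: P0: load  L6  ⟶  SI  (L6)  txn=BusRd  M[L6]=20
step 2: P1: load  L1  ⟶  IS  (L1)  txn=BusRd  M[L1]=20
step 3: P1: store L4 := 41  ⟶  IM  (L4)  txn=BusRdX  M[L4]=60
step 4: P0: load  L5  ⟶  SI  (L5)  txn=BusRd  M[L5]=30
step 5: P0: store L4 := 84  ⟶  MI  (L4)  txn=BusRdX+Flush  M[L4]=41
step 6: P1: store L2 := 92  ⟶  IM  (L2)  txn=BusRdX  M[L2]=70
step 7: P1: store L0 := 56  ⟶  IM  (L0)  txn=BusRdX  M[L0]=90
step 8: P0: load  L2  ⟶  SS  (L2)  txn=BusRd+Flush  M[L2]=92
step 9: P0: load  L2  ⟶  SS  (L2)  txn=∅  M[L2]=92
step 10: P0: store L6 := 53  ⟶  MI  (L6)  txn=BusRdX  M[L6]=20
step 11: P0: store L4 := 47  ⟶  MI  (L4)  txn=∅  M[L4]=41
step 12: P1: store L6 := 53  ⟶  IM  (L6)  txn=BusRdX+Flush  M[L6]=53
step 13: P0: load  L3  ⟶  SI  (L3)  txn=BusRd  M[L3]=70
step 14: P1: load  L0  ⟶  IM  (L0)  txn=∅  M[L0]=90
step 15: P0: store L3 := 76  ⟶  MI  (L3)  txn=BusRdX  M[L3]=70
step 16: P0: store L1 := 3  ⟶  MI  (L1)  txn=BusRdX  M[L1]=20
step 17: P1: load  L6  ⟶  IM  (L6)  txn=∅  M[L6]=53
step 18: P1: load  L1  ⟶  SS  (L1)  txn=BusRd+Flush  M[L1]=3
step 19: P1: load  L0  ⟶  IM  (L0)  txn=∅  M[L0]=90
step 20: P1: store L0 := 29  ⟶  IM  (L0)  txn=∅  M[L0]=90
step 21: P1: load  L6  ⟶  IM  (L6)  txn=∅  M[L6]=53
step 22: P0: load  L6  ⟶  SS  (L6)  txn=BusRd+Flush  M[L6]=53
step 23: P1: load  L3  ⟶  SS  (L3)  txn=BusRd+Flush  M[L3]=76
step 24: P0: load  L5  ⟶  SI  (L5)  txn=∅  M[L5]=30
step 25: P1: store L5 := 22  ⟶  IM  (L5)  txn=BusRdX  M[L5]=30
step 26: P1: load  L2  ⟶  SS  (L2)  txn=∅  M[L2]=92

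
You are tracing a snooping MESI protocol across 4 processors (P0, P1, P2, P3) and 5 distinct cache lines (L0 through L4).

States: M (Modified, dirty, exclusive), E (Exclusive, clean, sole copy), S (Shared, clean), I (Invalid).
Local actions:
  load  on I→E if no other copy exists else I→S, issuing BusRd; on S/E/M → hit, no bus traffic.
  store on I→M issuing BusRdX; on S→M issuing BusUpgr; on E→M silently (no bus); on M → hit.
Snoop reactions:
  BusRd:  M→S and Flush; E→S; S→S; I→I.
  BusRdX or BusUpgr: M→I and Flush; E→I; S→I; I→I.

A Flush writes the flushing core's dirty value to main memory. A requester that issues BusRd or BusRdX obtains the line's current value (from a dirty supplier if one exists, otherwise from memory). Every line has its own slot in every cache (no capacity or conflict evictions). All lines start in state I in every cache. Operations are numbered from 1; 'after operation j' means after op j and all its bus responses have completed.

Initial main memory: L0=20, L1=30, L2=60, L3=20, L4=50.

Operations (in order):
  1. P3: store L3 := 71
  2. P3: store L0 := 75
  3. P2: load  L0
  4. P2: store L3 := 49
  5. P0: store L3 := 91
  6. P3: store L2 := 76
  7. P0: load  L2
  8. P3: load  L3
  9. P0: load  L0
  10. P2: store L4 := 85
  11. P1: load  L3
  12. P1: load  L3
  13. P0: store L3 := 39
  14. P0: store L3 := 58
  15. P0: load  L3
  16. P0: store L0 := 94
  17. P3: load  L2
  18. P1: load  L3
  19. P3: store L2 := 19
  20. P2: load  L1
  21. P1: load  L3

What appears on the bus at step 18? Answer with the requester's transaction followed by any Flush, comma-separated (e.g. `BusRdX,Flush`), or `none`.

bus = BusRd,Flush

step 1: P3: store L3 := 71  ⟶  IIIM  (L3)  txn=BusRdX  M[L3]=20
step 2: P3: store L0 := 75  ⟶  IIIM  (L0)  txn=BusRdX  M[L0]=20
step 3: P2: load  L0  ⟶  IISS  (L0)  txn=BusRd+Flush  M[L0]=75
step 4: P2: store L3 := 49  ⟶  IIMI  (L3)  txn=BusRdX+Flush  M[L3]=71
step 5: P0: store L3 := 91  ⟶  MIII  (L3)  txn=BusRdX+Flush  M[L3]=49
step 6: P3: store L2 := 76  ⟶  IIIM  (L2)  txn=BusRdX  M[L2]=60
step 7: P0: load  L2  ⟶  SIIS  (L2)  txn=BusRd+Flush  M[L2]=76
step 8: P3: load  L3  ⟶  SIIS  (L3)  txn=BusRd+Flush  M[L3]=91
step 9: P0: load  L0  ⟶  SISS  (L0)  txn=BusRd  M[L0]=75
step 10: P2: store L4 := 85  ⟶  IIMI  (L4)  txn=BusRdX  M[L4]=50
step 11: P1: load  L3  ⟶  SSIS  (L3)  txn=BusRd  M[L3]=91
step 12: P1: load  L3  ⟶  SSIS  (L3)  txn=∅  M[L3]=91
step 13: P0: store L3 := 39  ⟶  MIII  (L3)  txn=BusUpgr  M[L3]=91
step 14: P0: store L3 := 58  ⟶  MIII  (L3)  txn=∅  M[L3]=91
step 15: P0: load  L3  ⟶  MIII  (L3)  txn=∅  M[L3]=91
step 16: P0: store L0 := 94  ⟶  MIII  (L0)  txn=BusUpgr  M[L0]=75
step 17: P3: load  L2  ⟶  SIIS  (L2)  txn=∅  M[L2]=76
step 18: P1: load  L3  ⟶  SSII  (L3)  txn=BusRd+Flush  M[L3]=58
step 19: P3: store L2 := 19  ⟶  IIIM  (L2)  txn=BusUpgr  M[L2]=76
step 20: P2: load  L1  ⟶  IIEI  (L1)  txn=BusRd  M[L1]=30
step 21: P1: load  L3  ⟶  SSII  (L3)  txn=∅  M[L3]=58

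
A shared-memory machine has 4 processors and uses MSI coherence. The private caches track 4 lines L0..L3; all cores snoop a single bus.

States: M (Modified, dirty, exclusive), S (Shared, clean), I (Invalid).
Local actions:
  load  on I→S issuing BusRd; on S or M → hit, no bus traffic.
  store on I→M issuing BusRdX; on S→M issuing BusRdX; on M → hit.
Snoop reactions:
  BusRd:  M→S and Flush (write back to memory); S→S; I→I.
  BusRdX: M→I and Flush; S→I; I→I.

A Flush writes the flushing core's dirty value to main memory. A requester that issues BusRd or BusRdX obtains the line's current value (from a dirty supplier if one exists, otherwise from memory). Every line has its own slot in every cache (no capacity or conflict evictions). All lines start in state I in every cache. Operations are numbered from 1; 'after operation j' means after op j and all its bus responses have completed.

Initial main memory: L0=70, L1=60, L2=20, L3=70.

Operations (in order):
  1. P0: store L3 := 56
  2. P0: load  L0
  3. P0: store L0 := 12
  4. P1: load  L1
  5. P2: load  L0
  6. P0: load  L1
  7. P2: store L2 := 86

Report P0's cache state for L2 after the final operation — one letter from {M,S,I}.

state = I

1. P0: store L3 := 56  bus=[BusRdX]  L3: P0=M P1=I P2=I P3=I  mem[L3]=70
2. P0: load  L0  bus=[BusRd]  L0: P0=S P1=I P2=I P3=I  mem[L0]=70
3. P0: store L0 := 12  bus=[BusRdX]  L0: P0=M P1=I P2=I P3=I  mem[L0]=70
4. P1: load  L1  bus=[BusRd]  L1: P0=I P1=S P2=I P3=I  mem[L1]=60
5. P2: load  L0  bus=[BusRd,Flush]  L0: P0=S P1=I P2=S P3=I  mem[L0]=12
6. P0: load  L1  bus=[BusRd]  L1: P0=S P1=S P2=I P3=I  mem[L1]=60
7. P2: store L2 := 86  bus=[BusRdX]  L2: P0=I P1=I P2=M P3=I  mem[L2]=20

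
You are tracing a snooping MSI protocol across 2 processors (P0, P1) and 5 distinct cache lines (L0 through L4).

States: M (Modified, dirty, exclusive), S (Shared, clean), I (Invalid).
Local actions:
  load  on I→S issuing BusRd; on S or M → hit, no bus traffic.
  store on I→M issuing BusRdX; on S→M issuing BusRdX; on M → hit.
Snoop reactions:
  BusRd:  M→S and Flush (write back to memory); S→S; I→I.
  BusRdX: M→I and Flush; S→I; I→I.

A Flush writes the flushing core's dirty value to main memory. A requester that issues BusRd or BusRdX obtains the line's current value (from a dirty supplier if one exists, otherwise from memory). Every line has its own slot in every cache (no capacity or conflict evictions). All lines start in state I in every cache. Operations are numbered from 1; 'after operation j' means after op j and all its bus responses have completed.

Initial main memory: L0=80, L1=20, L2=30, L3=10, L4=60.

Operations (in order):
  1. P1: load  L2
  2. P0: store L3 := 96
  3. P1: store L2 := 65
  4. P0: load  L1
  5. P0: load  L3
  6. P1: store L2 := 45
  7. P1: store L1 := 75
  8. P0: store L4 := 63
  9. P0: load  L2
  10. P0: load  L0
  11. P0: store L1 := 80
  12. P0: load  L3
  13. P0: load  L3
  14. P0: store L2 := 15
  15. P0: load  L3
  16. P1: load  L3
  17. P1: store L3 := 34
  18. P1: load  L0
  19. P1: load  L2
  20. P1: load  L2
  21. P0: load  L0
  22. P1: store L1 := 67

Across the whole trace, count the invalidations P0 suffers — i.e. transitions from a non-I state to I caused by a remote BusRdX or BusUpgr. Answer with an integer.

1. P1: load  L2  bus=[BusRd]  L2: P0=I P1=S  mem[L2]=30
2. P0: store L3 := 96  bus=[BusRdX]  L3: P0=M P1=I  mem[L3]=10
3. P1: store L2 := 65  bus=[BusRdX]  L2: P0=I P1=M  mem[L2]=30
4. P0: load  L1  bus=[BusRd]  L1: P0=S P1=I  mem[L1]=20
5. P0: load  L3  bus=[-]  L3: P0=M P1=I  mem[L3]=10
6. P1: store L2 := 45  bus=[-]  L2: P0=I P1=M  mem[L2]=30
7. P1: store L1 := 75  bus=[BusRdX]  L1: P0=I P1=M  mem[L1]=20
8. P0: store L4 := 63  bus=[BusRdX]  L4: P0=M P1=I  mem[L4]=60
9. P0: load  L2  bus=[BusRd,Flush]  L2: P0=S P1=S  mem[L2]=45
10. P0: load  L0  bus=[BusRd]  L0: P0=S P1=I  mem[L0]=80
11. P0: store L1 := 80  bus=[BusRdX,Flush]  L1: P0=M P1=I  mem[L1]=75
12. P0: load  L3  bus=[-]  L3: P0=M P1=I  mem[L3]=10
13. P0: load  L3  bus=[-]  L3: P0=M P1=I  mem[L3]=10
14. P0: store L2 := 15  bus=[BusRdX]  L2: P0=M P1=I  mem[L2]=45
15. P0: load  L3  bus=[-]  L3: P0=M P1=I  mem[L3]=10
16. P1: load  L3  bus=[BusRd,Flush]  L3: P0=S P1=S  mem[L3]=96
17. P1: store L3 := 34  bus=[BusRdX]  L3: P0=I P1=M  mem[L3]=96
18. P1: load  L0  bus=[BusRd]  L0: P0=S P1=S  mem[L0]=80
19. P1: load  L2  bus=[BusRd,Flush]  L2: P0=S P1=S  mem[L2]=15
20. P1: load  L2  bus=[-]  L2: P0=S P1=S  mem[L2]=15
21. P0: load  L0  bus=[-]  L0: P0=S P1=S  mem[L0]=80
22. P1: store L1 := 67  bus=[BusRdX,Flush]  L1: P0=I P1=M  mem[L1]=80

invalidations = 3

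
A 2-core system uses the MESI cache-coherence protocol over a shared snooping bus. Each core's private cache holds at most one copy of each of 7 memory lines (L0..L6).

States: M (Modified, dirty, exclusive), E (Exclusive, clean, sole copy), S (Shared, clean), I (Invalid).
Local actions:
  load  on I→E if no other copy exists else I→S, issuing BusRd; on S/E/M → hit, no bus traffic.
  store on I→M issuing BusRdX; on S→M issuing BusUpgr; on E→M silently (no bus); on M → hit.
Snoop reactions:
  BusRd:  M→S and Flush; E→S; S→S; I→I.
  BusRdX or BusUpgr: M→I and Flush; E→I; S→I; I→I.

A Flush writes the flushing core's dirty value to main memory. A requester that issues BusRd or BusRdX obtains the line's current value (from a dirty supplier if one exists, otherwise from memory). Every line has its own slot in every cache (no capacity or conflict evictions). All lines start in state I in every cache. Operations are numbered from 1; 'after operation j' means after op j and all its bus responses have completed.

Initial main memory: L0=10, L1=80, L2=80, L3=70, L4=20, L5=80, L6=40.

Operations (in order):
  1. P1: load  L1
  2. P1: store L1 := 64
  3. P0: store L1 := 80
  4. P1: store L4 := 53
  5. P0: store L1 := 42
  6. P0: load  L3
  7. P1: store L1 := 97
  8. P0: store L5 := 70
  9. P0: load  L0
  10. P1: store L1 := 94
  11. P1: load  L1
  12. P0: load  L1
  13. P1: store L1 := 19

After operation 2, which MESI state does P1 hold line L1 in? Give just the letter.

[1] P1: load  L1 | P0:I, P1:E(80) | bus: BusRd
[2] P1: store L1 := 64 | P0:I, P1:M(64) | bus: none
[3] P0: store L1 := 80 | P0:M(80), P1:I | bus: BusRdX,Flush
[4] P1: store L4 := 53 | P0:I, P1:M(53) | bus: BusRdX
[5] P0: store L1 := 42 | P0:M(42), P1:I | bus: none
[6] P0: load  L3 | P0:E(70), P1:I | bus: BusRd
[7] P1: store L1 := 97 | P0:I, P1:M(97) | bus: BusRdX,Flush
[8] P0: store L5 := 70 | P0:M(70), P1:I | bus: BusRdX
[9] P0: load  L0 | P0:E(10), P1:I | bus: BusRd
[10] P1: store L1 := 94 | P0:I, P1:M(94) | bus: none
[11] P1: load  L1 | P0:I, P1:M(94) | bus: none
[12] P0: load  L1 | P0:S(94), P1:S(94) | bus: BusRd,Flush
[13] P1: store L1 := 19 | P0:I, P1:M(19) | bus: BusUpgr

state = M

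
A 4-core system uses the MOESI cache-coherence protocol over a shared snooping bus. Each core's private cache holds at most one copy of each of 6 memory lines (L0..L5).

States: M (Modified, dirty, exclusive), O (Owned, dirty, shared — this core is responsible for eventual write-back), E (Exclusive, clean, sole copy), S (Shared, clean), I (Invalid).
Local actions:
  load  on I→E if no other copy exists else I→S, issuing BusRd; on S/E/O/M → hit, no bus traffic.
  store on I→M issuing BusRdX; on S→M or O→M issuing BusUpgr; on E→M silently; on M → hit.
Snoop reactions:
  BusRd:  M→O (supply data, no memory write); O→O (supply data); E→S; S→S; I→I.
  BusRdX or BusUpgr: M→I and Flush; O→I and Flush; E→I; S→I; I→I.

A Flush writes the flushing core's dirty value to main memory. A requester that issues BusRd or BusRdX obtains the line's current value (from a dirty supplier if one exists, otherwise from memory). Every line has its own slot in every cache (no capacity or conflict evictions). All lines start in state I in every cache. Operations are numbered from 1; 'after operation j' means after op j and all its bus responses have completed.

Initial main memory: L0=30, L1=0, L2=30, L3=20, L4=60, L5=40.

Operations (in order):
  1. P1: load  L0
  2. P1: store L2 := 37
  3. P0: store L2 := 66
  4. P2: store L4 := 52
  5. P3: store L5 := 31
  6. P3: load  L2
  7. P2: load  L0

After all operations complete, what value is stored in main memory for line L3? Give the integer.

[1] P1: load  L0 | P0:I, P1:E(30), P2:I, P3:I | bus: BusRd
[2] P1: store L2 := 37 | P0:I, P1:M(37), P2:I, P3:I | bus: BusRdX
[3] P0: store L2 := 66 | P0:M(66), P1:I, P2:I, P3:I | bus: BusRdX,Flush
[4] P2: store L4 := 52 | P0:I, P1:I, P2:M(52), P3:I | bus: BusRdX
[5] P3: store L5 := 31 | P0:I, P1:I, P2:I, P3:M(31) | bus: BusRdX
[6] P3: load  L2 | P0:O(66), P1:I, P2:I, P3:S(66) | bus: BusRd
[7] P2: load  L0 | P0:I, P1:S(30), P2:S(30), P3:I | bus: BusRd

memory[L3] = 20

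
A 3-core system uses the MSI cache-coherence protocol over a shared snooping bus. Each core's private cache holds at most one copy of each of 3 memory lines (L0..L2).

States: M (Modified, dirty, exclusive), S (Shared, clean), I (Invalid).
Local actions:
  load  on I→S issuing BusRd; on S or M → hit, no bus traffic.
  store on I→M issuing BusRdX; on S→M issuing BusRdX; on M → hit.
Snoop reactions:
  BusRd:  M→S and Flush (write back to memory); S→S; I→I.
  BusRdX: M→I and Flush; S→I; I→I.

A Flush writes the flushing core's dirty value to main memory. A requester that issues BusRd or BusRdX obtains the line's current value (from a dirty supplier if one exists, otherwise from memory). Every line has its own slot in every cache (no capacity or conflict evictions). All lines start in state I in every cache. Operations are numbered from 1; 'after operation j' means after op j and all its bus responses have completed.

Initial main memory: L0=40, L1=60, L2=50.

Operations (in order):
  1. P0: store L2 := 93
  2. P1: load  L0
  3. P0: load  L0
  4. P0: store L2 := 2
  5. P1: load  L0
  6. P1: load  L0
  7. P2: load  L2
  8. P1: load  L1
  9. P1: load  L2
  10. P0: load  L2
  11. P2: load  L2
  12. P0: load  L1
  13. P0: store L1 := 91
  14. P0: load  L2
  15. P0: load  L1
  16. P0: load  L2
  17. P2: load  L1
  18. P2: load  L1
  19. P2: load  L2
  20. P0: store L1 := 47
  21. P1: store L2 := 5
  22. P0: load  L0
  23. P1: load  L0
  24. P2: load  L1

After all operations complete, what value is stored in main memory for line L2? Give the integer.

  op1 P0: store L2 := 93 → M/I/I on L2; bus BusRdX; mem=50
  op2 P1: load  L0 → I/S/I on L0; bus BusRd; mem=40
  op3 P0: load  L0 → S/S/I on L0; bus BusRd; mem=40
  op4 P0: store L2 := 2 → M/I/I on L2; bus (none); mem=50
  op5 P1: load  L0 → S/S/I on L0; bus (none); mem=40
  op6 P1: load  L0 → S/S/I on L0; bus (none); mem=40
  op7 P2: load  L2 → S/I/S on L2; bus BusRd Flush; mem=2
  op8 P1: load  L1 → I/S/I on L1; bus BusRd; mem=60
  op9 P1: load  L2 → S/S/S on L2; bus BusRd; mem=2
  op10 P0: load  L2 → S/S/S on L2; bus (none); mem=2
  op11 P2: load  L2 → S/S/S on L2; bus (none); mem=2
  op12 P0: load  L1 → S/S/I on L1; bus BusRd; mem=60
  op13 P0: store L1 := 91 → M/I/I on L1; bus BusRdX; mem=60
  op14 P0: load  L2 → S/S/S on L2; bus (none); mem=2
  op15 P0: load  L1 → M/I/I on L1; bus (none); mem=60
  op16 P0: load  L2 → S/S/S on L2; bus (none); mem=2
  op17 P2: load  L1 → S/I/S on L1; bus BusRd Flush; mem=91
  op18 P2: load  L1 → S/I/S on L1; bus (none); mem=91
  op19 P2: load  L2 → S/S/S on L2; bus (none); mem=2
  op20 P0: store L1 := 47 → M/I/I on L1; bus BusRdX; mem=91
  op21 P1: store L2 := 5 → I/M/I on L2; bus BusRdX; mem=2
  op22 P0: load  L0 → S/S/I on L0; bus (none); mem=40
  op23 P1: load  L0 → S/S/I on L0; bus (none); mem=40
  op24 P2: load  L1 → S/I/S on L1; bus BusRd Flush; mem=47

memory[L2] = 2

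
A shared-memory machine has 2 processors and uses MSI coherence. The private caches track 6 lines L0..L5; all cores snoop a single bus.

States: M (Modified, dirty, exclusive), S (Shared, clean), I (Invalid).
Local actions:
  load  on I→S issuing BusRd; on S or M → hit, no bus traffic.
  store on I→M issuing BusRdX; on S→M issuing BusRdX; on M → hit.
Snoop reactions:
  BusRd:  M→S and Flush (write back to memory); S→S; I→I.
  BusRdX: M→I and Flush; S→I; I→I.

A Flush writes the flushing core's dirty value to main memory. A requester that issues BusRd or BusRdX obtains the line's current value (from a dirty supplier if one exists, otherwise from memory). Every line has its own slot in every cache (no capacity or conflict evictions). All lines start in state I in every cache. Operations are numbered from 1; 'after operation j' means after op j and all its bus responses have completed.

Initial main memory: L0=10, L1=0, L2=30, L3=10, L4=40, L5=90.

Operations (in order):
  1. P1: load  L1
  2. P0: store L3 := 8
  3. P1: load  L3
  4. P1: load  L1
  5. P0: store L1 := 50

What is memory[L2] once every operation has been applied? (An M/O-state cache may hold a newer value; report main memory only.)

memory[L2] = 30

step 1: P1: load  L1  ⟶  IS  (L1)  txn=BusRd  M[L1]=0
step 2: P0: store L3 := 8  ⟶  MI  (L3)  txn=BusRdX  M[L3]=10
step 3: P1: load  L3  ⟶  SS  (L3)  txn=BusRd+Flush  M[L3]=8
step 4: P1: load  L1  ⟶  IS  (L1)  txn=∅  M[L1]=0
step 5: P0: store L1 := 50  ⟶  MI  (L1)  txn=BusRdX  M[L1]=0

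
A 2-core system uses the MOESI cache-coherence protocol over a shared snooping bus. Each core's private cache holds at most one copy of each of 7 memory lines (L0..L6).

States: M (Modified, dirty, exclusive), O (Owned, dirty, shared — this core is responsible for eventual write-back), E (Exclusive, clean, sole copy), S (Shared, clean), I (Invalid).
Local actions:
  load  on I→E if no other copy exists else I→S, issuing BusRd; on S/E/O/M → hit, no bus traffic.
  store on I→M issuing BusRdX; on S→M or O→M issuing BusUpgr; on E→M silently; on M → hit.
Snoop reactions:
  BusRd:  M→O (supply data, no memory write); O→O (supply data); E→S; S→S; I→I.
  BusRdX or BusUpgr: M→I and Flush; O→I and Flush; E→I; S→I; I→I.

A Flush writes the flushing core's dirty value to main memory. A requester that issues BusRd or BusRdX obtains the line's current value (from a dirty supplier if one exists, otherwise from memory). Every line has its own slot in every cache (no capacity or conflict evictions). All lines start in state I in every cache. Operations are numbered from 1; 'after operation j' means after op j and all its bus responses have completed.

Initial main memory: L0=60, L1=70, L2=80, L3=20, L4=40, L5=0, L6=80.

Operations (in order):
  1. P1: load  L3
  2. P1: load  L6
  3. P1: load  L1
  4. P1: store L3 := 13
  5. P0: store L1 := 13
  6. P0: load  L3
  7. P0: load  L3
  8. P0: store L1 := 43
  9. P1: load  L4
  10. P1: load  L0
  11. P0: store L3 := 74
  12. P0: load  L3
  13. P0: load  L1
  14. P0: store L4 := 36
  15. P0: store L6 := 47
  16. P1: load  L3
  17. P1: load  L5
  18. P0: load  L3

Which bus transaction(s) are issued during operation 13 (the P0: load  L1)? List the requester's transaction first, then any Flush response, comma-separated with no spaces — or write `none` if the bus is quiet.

  op1 P1: load  L3 → I/E on L3; bus BusRd; mem=20
  op2 P1: load  L6 → I/E on L6; bus BusRd; mem=80
  op3 P1: load  L1 → I/E on L1; bus BusRd; mem=70
  op4 P1: store L3 := 13 → I/M on L3; bus (none); mem=20
  op5 P0: store L1 := 13 → M/I on L1; bus BusRdX; mem=70
  op6 P0: load  L3 → S/O on L3; bus BusRd; mem=20
  op7 P0: load  L3 → S/O on L3; bus (none); mem=20
  op8 P0: store L1 := 43 → M/I on L1; bus (none); mem=70
  op9 P1: load  L4 → I/E on L4; bus BusRd; mem=40
  op10 P1: load  L0 → I/E on L0; bus BusRd; mem=60
  op11 P0: store L3 := 74 → M/I on L3; bus BusUpgr Flush; mem=13
  op12 P0: load  L3 → M/I on L3; bus (none); mem=13
  op13 P0: load  L1 → M/I on L1; bus (none); mem=70
  op14 P0: store L4 := 36 → M/I on L4; bus BusRdX; mem=40
  op15 P0: store L6 := 47 → M/I on L6; bus BusRdX; mem=80
  op16 P1: load  L3 → O/S on L3; bus BusRd; mem=13
  op17 P1: load  L5 → I/E on L5; bus BusRd; mem=0
  op18 P0: load  L3 → O/S on L3; bus (none); mem=13

bus = none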